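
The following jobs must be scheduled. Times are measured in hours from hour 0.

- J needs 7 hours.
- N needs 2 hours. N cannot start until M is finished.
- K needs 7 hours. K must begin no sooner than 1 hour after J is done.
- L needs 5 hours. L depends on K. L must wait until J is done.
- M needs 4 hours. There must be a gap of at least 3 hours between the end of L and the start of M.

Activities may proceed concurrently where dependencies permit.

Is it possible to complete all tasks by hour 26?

Nothing blocks J, so it runs from hour 0 to hour 7.
K waits on J (finishes hour 7, plus 1-hour gap → hour 8), so it starts at hour 8 and finishes at 8 + 7 = hour 15.
L cannot start until K (finishes hour 15); J (finishes hour 7). The controlling bound is hour 15, so L finishes at 15 + 5 = hour 20.
M waits on L (finishes hour 20, plus 3-hour gap → hour 23), so it starts at hour 23 and finishes at 23 + 4 = hour 27.
After M (finishes hour 27), N can start at hour 27 and finishes at hour 29.
The earliest everything can be done is hour 29, which is after the deadline of 26, so it is not possible.

No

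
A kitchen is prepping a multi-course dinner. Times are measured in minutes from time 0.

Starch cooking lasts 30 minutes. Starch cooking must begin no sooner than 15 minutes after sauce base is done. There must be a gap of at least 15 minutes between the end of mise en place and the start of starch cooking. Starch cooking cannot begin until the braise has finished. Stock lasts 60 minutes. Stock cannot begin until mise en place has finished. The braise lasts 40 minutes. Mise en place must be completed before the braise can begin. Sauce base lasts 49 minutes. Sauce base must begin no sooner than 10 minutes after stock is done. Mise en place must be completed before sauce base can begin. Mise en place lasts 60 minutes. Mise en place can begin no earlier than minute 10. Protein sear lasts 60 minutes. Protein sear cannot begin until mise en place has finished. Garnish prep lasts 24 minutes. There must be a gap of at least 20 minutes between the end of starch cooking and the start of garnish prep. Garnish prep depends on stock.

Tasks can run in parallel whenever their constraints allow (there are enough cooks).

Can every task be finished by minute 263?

No

Mise en place cannot begin until its own release at minute 10. It runs from minute 10 to 10 + 60 = minute 70.
Protein sear cannot begin until mise en place (finishes minute 70). It runs from minute 70 to 70 + 60 = minute 130.
The braise cannot begin until mise en place (finishes minute 70). It runs from minute 70 to 70 + 40 = minute 110.
Stock waits on mise en place (finishes minute 70), so it starts at minute 70 and finishes at 70 + 60 = minute 130.
Sauce base cannot start until stock (finishes minute 130, plus 10-minute gap → minute 140); mise en place (finishes minute 70). The controlling bound is minute 140, so sauce base finishes at 140 + 49 = minute 189.
Starch cooking needs all of sauce base (finishes minute 189, plus 15-minute gap → minute 204); mise en place (finishes minute 70, plus 15-minute gap → minute 85); the braise (finishes minute 110). That puts its earliest start at minute 204; it finishes at 204 + 30 = minute 234.
For garnish prep: starch cooking (finishes minute 234, plus 20-minute gap → minute 254); stock (finishes minute 130). Taking the maximum gives a start of minute 254, and it finishes at 254 + 24 = minute 278.
The earliest everything can be done is minute 278, which is after the deadline of 263, so it is not possible.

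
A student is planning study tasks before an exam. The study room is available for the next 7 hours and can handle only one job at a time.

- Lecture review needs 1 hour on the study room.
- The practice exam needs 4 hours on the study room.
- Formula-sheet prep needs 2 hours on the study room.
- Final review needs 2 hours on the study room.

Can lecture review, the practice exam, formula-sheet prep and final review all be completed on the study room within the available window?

No

Running back to back, the jobs need 1 + 4 + 2 + 2 = 9 hours on the study room.
Since 9 > 7, they cannot all fit.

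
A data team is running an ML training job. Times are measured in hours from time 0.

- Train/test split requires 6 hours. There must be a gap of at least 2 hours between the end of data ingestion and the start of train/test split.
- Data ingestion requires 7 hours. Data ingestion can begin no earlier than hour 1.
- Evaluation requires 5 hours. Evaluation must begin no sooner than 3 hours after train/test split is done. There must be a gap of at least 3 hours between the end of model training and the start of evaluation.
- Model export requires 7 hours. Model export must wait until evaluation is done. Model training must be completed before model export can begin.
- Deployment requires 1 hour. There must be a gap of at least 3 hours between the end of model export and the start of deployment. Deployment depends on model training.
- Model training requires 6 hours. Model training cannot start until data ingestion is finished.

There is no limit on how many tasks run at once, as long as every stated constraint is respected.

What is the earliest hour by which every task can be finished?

Data ingestion waits on its own release at hour 1, so it starts at hour 1 and finishes at 1 + 7 = hour 8.
Model training waits on data ingestion (finishes hour 8), so it starts at hour 8 and finishes at 8 + 6 = hour 14.
Train/test split waits on data ingestion (finishes hour 8, plus 2-hour gap → hour 10), so it starts at hour 10 and finishes at 10 + 6 = hour 16.
For evaluation: train/test split (finishes hour 16, plus 3-hour gap → hour 19); model training (finishes hour 14, plus 3-hour gap → hour 17). Taking the maximum gives a start of hour 19, and it finishes at 19 + 5 = hour 24.
Model export has to wait for evaluation (finishes hour 24); model training (finishes hour 14). The latest of these is hour 24, so model export runs hour 24 to 24 + 7 = hour 31.
Deployment has to wait for model export (finishes hour 31, plus 3-hour gap → hour 34); model training (finishes hour 14). The latest of these is hour 34, so deployment runs hour 34 to 34 + 1 = hour 35.
All tasks are finished once the last one completes. Finish times: Data ingestion at 8, Train/test split at 16, Model training at 14, Evaluation at 24, Model export at 31, Deployment at 35. The latest is hour 35.

35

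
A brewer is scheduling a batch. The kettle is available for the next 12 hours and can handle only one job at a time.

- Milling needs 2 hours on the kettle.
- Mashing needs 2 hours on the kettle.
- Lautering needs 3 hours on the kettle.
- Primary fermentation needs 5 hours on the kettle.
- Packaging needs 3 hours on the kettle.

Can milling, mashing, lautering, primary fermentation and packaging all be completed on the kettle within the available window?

No

Running back to back, the jobs need 2 + 2 + 3 + 5 + 3 = 15 hours on the kettle.
Since 15 > 12, they cannot all fit.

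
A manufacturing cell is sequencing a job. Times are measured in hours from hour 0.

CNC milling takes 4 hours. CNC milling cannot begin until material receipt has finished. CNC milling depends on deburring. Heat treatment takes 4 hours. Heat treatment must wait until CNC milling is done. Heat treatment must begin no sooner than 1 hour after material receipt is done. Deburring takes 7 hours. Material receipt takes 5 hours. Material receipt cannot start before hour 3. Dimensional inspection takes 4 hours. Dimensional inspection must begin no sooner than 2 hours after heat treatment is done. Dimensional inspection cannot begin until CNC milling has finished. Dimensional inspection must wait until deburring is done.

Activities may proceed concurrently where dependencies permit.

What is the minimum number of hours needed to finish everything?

22

Deburring can start immediately at hour 0; it finishes at hour 7.
Material receipt cannot begin until its own release at hour 3. It runs from hour 3 to 3 + 5 = hour 8.
For CNC milling: material receipt (finishes hour 8); deburring (finishes hour 7). Taking the maximum gives a start of hour 8, and it finishes at 8 + 4 = hour 12.
For heat treatment: CNC milling (finishes hour 12); material receipt (finishes hour 8, plus 1-hour gap → hour 9). Taking the maximum gives a start of hour 12, and it finishes at 12 + 4 = hour 16.
For dimensional inspection: heat treatment (finishes hour 16, plus 2-hour gap → hour 18); CNC milling (finishes hour 12); deburring (finishes hour 7). Taking the maximum gives a start of hour 18, and it finishes at 18 + 4 = hour 22.
All tasks are finished once the last one completes. Finish times: Material receipt at 8, Deburring at 7, CNC milling at 12, Heat treatment at 16, Dimensional inspection at 22. The latest is hour 22.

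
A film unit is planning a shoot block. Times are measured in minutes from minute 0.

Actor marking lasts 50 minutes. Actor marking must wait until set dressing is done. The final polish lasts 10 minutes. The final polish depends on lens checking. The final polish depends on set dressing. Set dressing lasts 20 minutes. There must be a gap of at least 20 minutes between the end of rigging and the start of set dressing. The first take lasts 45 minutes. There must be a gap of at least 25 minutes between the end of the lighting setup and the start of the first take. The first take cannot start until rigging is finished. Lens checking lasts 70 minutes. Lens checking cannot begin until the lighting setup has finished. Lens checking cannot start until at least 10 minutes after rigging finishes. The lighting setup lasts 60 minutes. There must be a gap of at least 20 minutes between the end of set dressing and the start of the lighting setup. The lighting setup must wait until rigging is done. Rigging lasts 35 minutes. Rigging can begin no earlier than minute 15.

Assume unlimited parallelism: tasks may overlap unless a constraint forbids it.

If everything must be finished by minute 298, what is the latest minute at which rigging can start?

Nothing follows the final polish; the deadline of minute 298 is its only limit. It must start by 298 − 10 = minute 288.
Lens checking must finish before the final polish (must start by minute 288). With a 70-minute duration, lens checking must start by 288 − 70 = minute 218.
To finish by minute 298, the first take (duration 45) must start no later than minute 253.
The lighting setup feeds lens checking (must start by minute 218); the first take (must start by minute 253, minus 25-minute gap → minute 228). Taking the minimum, the lighting setup must finish by minute 218 and start by 218 − 60 = minute 158.
Actor marking must finish by minute 298; it takes 50 minutes, so it must start by 298 − 50 = minute 248.
For set dressing: the lighting setup (must start by minute 158, minus 20-minute gap → minute 138); actor marking (must start by minute 248); the final polish (must start by minute 288). The most restrictive is minute 138; with a 20-minute duration, set dressing must start by minute 118.
Rigging has several dependents: set dressing (must start by minute 118, minus 20-minute gap → minute 98); the lighting setup (must start by minute 158); lens checking (must start by minute 218, minus 10-minute gap → minute 208); the first take (must start by minute 253). The earliest of those limits is minute 98, so rigging must start by 98 − 35 = minute 63.

63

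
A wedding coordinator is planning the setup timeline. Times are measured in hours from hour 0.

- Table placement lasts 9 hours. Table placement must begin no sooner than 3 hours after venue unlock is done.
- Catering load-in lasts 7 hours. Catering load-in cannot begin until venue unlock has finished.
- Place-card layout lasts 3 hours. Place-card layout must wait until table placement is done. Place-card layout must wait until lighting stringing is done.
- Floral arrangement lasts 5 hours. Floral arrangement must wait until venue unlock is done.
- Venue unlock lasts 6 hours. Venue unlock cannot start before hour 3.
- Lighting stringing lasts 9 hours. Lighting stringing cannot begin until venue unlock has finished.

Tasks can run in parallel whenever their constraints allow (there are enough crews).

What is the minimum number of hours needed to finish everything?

24

Venue unlock waits on its own release at hour 3, so it starts at hour 3 and finishes at 3 + 6 = hour 9.
Catering load-in cannot begin until venue unlock (finishes hour 9). It runs from hour 9 to 9 + 7 = hour 16.
Lighting stringing waits on venue unlock (finishes hour 9), so it starts at hour 9 and finishes at 9 + 9 = hour 18.
Floral arrangement waits on venue unlock (finishes hour 9), so it starts at hour 9 and finishes at 9 + 5 = hour 14.
After venue unlock (finishes hour 9, plus 3-hour gap → hour 12), table placement can start at hour 12 and finishes at hour 21.
Place-card layout needs all of table placement (finishes hour 21); lighting stringing (finishes hour 18). That puts its earliest start at hour 21; it finishes at 21 + 3 = hour 24.
All tasks are finished once the last one completes. Finish times: Venue unlock at 9, Table placement at 21, Floral arrangement at 14, Lighting stringing at 18, Catering load-in at 16, Place-card layout at 24. The latest is hour 24.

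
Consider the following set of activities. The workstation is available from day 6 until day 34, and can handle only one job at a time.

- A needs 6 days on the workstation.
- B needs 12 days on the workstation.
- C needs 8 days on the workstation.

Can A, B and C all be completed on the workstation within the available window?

The workstation window is 34 − 6 = 28 days.
Running back to back, the jobs need 6 + 12 + 8 = 26 days on the workstation.
Since 26 ≤ 28, they fit within the window.

Yes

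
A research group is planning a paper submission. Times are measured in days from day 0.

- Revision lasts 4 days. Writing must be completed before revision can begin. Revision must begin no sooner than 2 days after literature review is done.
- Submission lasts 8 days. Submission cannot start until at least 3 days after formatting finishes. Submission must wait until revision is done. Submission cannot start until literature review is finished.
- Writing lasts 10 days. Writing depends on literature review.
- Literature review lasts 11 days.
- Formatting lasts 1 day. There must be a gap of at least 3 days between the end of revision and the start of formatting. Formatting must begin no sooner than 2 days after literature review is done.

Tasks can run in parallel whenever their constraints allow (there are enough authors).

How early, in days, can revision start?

Literature review can start immediately at day 0; it finishes at day 11.
Writing waits on literature review (finishes day 11), so it starts at day 11 and finishes at 11 + 10 = day 21.
Revision waits on writing (finishes day 21); literature review (finishes day 11, plus 2-day gap → day 13). The latest of these is day 21, which is the earliest revision can start.

21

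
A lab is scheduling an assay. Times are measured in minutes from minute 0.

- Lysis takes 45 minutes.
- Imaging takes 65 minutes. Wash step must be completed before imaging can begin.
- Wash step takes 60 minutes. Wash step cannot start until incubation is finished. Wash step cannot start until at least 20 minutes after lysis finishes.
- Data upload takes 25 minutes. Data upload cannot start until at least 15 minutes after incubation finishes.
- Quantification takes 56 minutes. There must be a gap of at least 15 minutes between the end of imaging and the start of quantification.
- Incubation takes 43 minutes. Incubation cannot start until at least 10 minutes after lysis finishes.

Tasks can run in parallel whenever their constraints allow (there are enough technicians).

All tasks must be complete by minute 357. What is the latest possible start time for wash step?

161

Nothing follows quantification; the deadline of minute 357 is its only limit. It must start by 357 − 56 = minute 301.
Imaging must finish before quantification (must start by minute 301, minus 15-minute gap → minute 286). With a 65-minute duration, imaging must start by 286 − 65 = minute 221.
Wash step must finish before imaging (must start by minute 221). With a 60-minute duration, wash step must start by 221 − 60 = minute 161.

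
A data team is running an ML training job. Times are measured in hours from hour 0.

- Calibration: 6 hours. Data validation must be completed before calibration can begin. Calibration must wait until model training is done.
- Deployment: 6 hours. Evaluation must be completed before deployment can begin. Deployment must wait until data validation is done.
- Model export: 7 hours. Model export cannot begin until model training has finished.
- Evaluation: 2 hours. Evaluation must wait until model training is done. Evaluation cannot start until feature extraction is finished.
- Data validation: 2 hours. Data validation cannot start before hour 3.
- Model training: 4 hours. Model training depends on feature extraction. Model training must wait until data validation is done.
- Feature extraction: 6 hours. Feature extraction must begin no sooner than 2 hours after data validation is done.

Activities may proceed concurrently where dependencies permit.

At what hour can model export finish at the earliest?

24

After its own release at hour 3, data validation can start at hour 3 and finishes at hour 5.
Feature extraction cannot begin until data validation (finishes hour 5, plus 2-hour gap → hour 7). It runs from hour 7 to 7 + 6 = hour 13.
Model training has to wait for feature extraction (finishes hour 13); data validation (finishes hour 5). The latest of these is hour 13, so model training runs hour 13 to 13 + 4 = hour 17.
Model export cannot begin until model training (finishes hour 17). It runs from hour 17 to 17 + 7 = hour 24.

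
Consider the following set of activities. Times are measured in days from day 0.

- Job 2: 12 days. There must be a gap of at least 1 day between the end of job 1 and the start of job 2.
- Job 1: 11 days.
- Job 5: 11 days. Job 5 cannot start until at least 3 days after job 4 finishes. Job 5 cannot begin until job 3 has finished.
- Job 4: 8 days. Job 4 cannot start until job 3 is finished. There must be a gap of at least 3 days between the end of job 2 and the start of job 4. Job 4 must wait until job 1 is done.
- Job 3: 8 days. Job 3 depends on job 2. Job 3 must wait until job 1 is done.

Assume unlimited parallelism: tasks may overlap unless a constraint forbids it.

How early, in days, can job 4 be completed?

40

Job 1 can start immediately at day 0; it finishes at day 11.
Job 2 cannot begin until job 1 (finishes day 11, plus 1-day gap → day 12). It runs from day 12 to 12 + 12 = day 24.
Job 3 has to wait for job 2 (finishes day 24); job 1 (finishes day 11). The latest of these is day 24, so job 3 runs day 24 to 24 + 8 = day 32.
Job 4 cannot start until job 3 (finishes day 32); job 2 (finishes day 24, plus 3-day gap → day 27); job 1 (finishes day 11). The controlling bound is day 32, so job 4 finishes at 32 + 8 = day 40.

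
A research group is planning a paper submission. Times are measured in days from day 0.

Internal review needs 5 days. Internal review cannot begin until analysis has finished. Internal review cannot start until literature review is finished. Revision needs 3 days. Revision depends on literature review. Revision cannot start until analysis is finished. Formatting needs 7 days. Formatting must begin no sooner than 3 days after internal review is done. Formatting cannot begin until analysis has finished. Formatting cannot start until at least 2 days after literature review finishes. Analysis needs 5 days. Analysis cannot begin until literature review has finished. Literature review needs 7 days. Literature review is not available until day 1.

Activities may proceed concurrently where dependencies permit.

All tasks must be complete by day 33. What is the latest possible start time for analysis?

To finish by day 33, formatting (duration 7) must start no later than day 26.
Internal review has to be done before formatting (must start by day 26, minus 3-day gap → day 23). That means finishing by day 23, i.e. starting by 23 − 5 = day 18.
Revision must finish by day 33; it takes 3 days, so it must start by 33 − 3 = day 30.
Analysis must finish in time for internal review (must start by day 18); revision (must start by day 30); formatting (must start by day 26). The tightest is day 18, so analysis must start by 18 − 5 = day 13.

13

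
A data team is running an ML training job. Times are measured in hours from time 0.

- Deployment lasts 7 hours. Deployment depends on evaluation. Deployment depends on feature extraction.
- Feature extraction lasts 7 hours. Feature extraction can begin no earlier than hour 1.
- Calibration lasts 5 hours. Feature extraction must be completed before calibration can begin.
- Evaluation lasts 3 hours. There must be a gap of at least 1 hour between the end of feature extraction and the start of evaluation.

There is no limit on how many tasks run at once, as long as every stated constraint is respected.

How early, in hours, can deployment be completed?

19

After its own release at hour 1, feature extraction can start at hour 1 and finishes at hour 8.
Evaluation cannot begin until feature extraction (finishes hour 8, plus 1-hour gap → hour 9). It runs from hour 9 to 9 + 3 = hour 12.
Deployment needs all of evaluation (finishes hour 12); feature extraction (finishes hour 8). That puts its earliest start at hour 12; it finishes at 12 + 7 = hour 19.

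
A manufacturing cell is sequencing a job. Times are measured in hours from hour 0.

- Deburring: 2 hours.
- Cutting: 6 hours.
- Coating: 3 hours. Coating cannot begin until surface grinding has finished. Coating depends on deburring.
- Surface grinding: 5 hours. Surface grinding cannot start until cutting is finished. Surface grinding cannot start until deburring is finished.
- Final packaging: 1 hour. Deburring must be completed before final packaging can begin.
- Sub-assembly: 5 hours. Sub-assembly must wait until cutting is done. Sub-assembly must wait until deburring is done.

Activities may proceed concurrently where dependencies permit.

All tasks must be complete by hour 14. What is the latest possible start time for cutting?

To finish by hour 14, coating (duration 3) must start no later than hour 11.
Surface grinding must finish before coating (must start by hour 11). With a 5-hour duration, surface grinding must start by 11 − 5 = hour 6.
Sub-assembly must finish by hour 14; it takes 5 hours, so it must start by 14 − 5 = hour 9.
Cutting feeds surface grinding (must start by hour 6); sub-assembly (must start by hour 9). Taking the minimum, cutting must finish by hour 6 and start by 6 − 6 = hour 0.

0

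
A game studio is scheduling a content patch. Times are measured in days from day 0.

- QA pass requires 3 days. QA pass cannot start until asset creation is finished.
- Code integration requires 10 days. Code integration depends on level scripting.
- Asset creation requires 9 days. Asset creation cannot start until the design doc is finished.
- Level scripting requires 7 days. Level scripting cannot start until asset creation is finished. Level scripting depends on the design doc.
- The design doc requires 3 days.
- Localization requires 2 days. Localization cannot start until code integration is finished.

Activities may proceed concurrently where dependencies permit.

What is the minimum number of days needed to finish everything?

The design doc can start immediately at day 0; it finishes at day 3.
Asset creation cannot begin until the design doc (finishes day 3). It runs from day 3 to 3 + 9 = day 12.
After asset creation (finishes day 12), QA pass can start at day 12 and finishes at day 15.
Level scripting has to wait for asset creation (finishes day 12); the design doc (finishes day 3). The latest of these is day 12, so level scripting runs day 12 to 12 + 7 = day 19.
Code integration cannot begin until level scripting (finishes day 19). It runs from day 19 to 19 + 10 = day 29.
After code integration (finishes day 29), localization can start at day 29 and finishes at day 31.
All tasks are finished once the last one completes. Finish times: The design doc at 3, Asset creation at 12, Level scripting at 19, Code integration at 29, Localization at 31, QA pass at 15. The latest is day 31.

31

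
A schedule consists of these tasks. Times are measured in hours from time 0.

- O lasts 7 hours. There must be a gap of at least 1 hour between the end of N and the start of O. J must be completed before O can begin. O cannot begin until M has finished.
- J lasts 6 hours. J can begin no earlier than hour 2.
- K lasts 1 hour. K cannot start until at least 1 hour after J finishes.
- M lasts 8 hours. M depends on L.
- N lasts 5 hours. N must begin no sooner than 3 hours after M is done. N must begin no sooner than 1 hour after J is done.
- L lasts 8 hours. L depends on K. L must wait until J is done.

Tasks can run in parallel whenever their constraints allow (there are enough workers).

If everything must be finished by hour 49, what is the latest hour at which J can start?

9

Nothing follows O; the deadline of hour 49 is its only limit. It must start by 49 − 7 = hour 42.
N has to be done before O (must start by hour 42, minus 1-hour gap → hour 41). That means finishing by hour 41, i.e. starting by 41 − 5 = hour 36.
M must finish in time for N (must start by hour 36, minus 3-hour gap → hour 33); O (must start by hour 42). The tightest is hour 33, so M must start by 33 − 8 = hour 25.
L feeds into M (must start by hour 25); so L must finish by hour 25 and therefore start by hour 17.
K feeds into L (must start by hour 17); so K must finish by hour 17 and therefore start by hour 16.
J feeds K (must start by hour 16, minus 1-hour gap → hour 15); L (must start by hour 17); N (must start by hour 36, minus 1-hour gap → hour 35); O (must start by hour 42). Taking the minimum, J must finish by hour 15 and start by 15 − 6 = hour 9.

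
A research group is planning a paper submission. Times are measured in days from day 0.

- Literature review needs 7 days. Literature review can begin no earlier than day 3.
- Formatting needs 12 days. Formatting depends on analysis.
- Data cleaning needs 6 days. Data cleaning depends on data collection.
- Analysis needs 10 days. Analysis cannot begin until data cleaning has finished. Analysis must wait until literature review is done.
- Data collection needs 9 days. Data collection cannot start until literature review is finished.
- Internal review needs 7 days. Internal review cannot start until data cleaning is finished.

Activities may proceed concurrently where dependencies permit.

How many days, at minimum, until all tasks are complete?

47

Literature review waits on its own release at day 3, so it starts at day 3 and finishes at 3 + 7 = day 10.
After literature review (finishes day 10), data collection can start at day 10 and finishes at day 19.
Data cleaning cannot begin until data collection (finishes day 19). It runs from day 19 to 19 + 6 = day 25.
After data cleaning (finishes day 25), internal review can start at day 25 and finishes at day 32.
Analysis needs all of data cleaning (finishes day 25); literature review (finishes day 10). That puts its earliest start at day 25; it finishes at 25 + 10 = day 35.
Formatting cannot begin until analysis (finishes day 35). It runs from day 35 to 35 + 12 = day 47.
All tasks are finished once the last one completes. Finish times: Literature review at 10, Data collection at 19, Data cleaning at 25, Analysis at 35, Internal review at 32, Formatting at 47. The latest is day 47.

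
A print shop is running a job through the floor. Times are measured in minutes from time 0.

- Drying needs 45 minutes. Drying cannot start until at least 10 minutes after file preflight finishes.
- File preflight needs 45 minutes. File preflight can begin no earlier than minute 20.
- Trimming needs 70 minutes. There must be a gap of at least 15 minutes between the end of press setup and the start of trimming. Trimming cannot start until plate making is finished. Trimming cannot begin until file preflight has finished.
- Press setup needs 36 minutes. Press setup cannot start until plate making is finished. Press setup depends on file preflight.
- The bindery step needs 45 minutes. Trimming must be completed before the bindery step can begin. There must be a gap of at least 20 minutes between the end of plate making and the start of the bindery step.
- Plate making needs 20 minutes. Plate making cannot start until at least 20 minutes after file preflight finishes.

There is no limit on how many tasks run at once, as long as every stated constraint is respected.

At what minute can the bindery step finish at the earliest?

271

After its own release at minute 20, file preflight can start at minute 20 and finishes at minute 65.
After file preflight (finishes minute 65, plus 20-minute gap → minute 85), plate making can start at minute 85 and finishes at minute 105.
For press setup: plate making (finishes minute 105); file preflight (finishes minute 65). Taking the maximum gives a start of minute 105, and it finishes at 105 + 36 = minute 141.
For trimming: press setup (finishes minute 141, plus 15-minute gap → minute 156); plate making (finishes minute 105); file preflight (finishes minute 65). Taking the maximum gives a start of minute 156, and it finishes at 156 + 70 = minute 226.
The bindery step cannot start until trimming (finishes minute 226); plate making (finishes minute 105, plus 20-minute gap → minute 125). The controlling bound is minute 226, so the bindery step finishes at 226 + 45 = minute 271.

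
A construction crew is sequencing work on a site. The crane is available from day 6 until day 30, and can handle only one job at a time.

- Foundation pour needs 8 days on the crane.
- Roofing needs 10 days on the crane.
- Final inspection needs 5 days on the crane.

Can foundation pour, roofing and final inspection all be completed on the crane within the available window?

The crane window is 30 − 6 = 24 days.
Running back to back, the jobs need 8 + 10 + 5 = 23 days on the crane.
Since 23 ≤ 24, they fit within the window.

Yes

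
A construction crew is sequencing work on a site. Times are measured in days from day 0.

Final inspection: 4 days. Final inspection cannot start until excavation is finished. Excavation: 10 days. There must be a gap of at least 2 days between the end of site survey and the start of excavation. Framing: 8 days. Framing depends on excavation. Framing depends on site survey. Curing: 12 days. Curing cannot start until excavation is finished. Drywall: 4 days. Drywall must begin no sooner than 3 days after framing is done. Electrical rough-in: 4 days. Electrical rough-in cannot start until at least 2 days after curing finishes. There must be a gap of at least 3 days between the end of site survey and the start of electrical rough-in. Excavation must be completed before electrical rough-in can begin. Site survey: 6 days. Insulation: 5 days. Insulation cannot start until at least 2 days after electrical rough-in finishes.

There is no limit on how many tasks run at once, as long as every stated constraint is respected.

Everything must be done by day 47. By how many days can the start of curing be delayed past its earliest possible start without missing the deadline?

Site survey has no prerequisites, so it starts at day 0 and finishes at day 6.
Excavation cannot begin until site survey (finishes day 6, plus 2-day gap → day 8). It runs from day 8 to 8 + 10 = day 18.
Curing cannot begin until excavation (finishes day 18). It runs from day 18 to 18 + 12 = day 30.

Working backward from the deadline:
Insulation must finish by day 47; it takes 5 days, so it must start by 47 − 5 = day 42.
Electrical rough-in must finish before insulation (must start by day 42, minus 2-day gap → day 40). With a 4-day duration, electrical rough-in must start by 40 − 4 = day 36.
Curing must finish before electrical rough-in (must start by day 36, minus 2-day gap → day 34). With a 12-day duration, curing must start by 34 − 12 = day 22.
So curing can start as early as day 18 and as late as day 22, giving 22 − 18 = 4 days of slack.

4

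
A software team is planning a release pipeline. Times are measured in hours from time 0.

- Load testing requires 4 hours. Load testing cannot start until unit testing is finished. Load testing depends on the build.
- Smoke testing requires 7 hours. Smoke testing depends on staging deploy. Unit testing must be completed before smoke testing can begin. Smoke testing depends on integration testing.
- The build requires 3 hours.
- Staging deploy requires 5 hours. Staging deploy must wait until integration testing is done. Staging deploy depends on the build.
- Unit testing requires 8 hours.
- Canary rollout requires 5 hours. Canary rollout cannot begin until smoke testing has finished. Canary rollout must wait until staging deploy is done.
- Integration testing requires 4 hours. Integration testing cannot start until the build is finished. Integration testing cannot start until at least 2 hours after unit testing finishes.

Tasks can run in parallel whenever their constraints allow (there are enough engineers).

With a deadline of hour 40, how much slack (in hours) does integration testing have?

Nothing blocks unit testing, so it runs from hour 0 to hour 8.
The build can start immediately at hour 0; it finishes at hour 3.
For integration testing: the build (finishes hour 3); unit testing (finishes hour 8, plus 2-hour gap → hour 10). Taking the maximum gives a start of hour 10, and it finishes at 10 + 4 = hour 14.

Working backward from the deadline:
Nothing follows canary rollout; the deadline of hour 40 is its only limit. It must start by 40 − 5 = hour 35.
Smoke testing has to be done before canary rollout (must start by hour 35). That means finishing by hour 35, i.e. starting by 35 − 7 = hour 28.
Staging deploy feeds smoke testing (must start by hour 28); canary rollout (must start by hour 35). Taking the minimum, staging deploy must finish by hour 28 and start by 28 − 5 = hour 23.
Integration testing has several dependents: staging deploy (must start by hour 23); smoke testing (must start by hour 28). The earliest of those limits is hour 23, so integration testing must start by 23 − 4 = hour 19.
So integration testing can start as early as hour 10 and as late as hour 19, giving 19 − 10 = 9 hours of slack.

9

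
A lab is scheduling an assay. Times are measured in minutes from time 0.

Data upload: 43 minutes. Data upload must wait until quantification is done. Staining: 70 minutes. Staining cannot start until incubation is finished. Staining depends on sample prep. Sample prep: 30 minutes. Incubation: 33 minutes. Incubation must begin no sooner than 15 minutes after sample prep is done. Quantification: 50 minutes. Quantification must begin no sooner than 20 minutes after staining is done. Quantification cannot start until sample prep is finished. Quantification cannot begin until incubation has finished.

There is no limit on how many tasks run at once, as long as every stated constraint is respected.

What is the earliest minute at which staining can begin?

Sample prep has no prerequisites, so it starts at minute 0 and finishes at minute 30.
After sample prep (finishes minute 30, plus 15-minute gap → minute 45), incubation can start at minute 45 and finishes at minute 78.
Staining waits on incubation (finishes minute 78); sample prep (finishes minute 30). The latest of these is minute 78, which is the earliest staining can start.

78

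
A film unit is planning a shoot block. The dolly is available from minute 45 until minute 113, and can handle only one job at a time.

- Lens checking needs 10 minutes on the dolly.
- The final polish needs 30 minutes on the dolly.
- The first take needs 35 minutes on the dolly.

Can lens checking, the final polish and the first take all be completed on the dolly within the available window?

No

The dolly window is 113 − 45 = 68 minutes.
Running back to back, the jobs need 10 + 30 + 35 = 75 minutes on the dolly.
Since 75 > 68, they cannot all fit.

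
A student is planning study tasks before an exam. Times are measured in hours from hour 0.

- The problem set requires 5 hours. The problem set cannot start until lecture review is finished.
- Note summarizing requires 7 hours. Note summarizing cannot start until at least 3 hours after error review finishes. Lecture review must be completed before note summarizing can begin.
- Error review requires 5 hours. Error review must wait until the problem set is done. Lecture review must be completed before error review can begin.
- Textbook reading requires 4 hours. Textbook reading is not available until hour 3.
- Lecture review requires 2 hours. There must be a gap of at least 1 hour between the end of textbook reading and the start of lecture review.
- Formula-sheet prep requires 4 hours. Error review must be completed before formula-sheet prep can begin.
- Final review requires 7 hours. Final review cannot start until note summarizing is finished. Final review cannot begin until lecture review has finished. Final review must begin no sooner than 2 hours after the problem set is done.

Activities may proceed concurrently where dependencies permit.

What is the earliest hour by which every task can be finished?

Textbook reading waits on its own release at hour 3, so it starts at hour 3 and finishes at 3 + 4 = hour 7.
After textbook reading (finishes hour 7, plus 1-hour gap → hour 8), lecture review can start at hour 8 and finishes at hour 10.
The problem set waits on lecture review (finishes hour 10), so it starts at hour 10 and finishes at 10 + 5 = hour 15.
For error review: the problem set (finishes hour 15); lecture review (finishes hour 10). Taking the maximum gives a start of hour 15, and it finishes at 15 + 5 = hour 20.
After error review (finishes hour 20), formula-sheet prep can start at hour 20 and finishes at hour 24.
Note summarizing cannot start until error review (finishes hour 20, plus 3-hour gap → hour 23); lecture review (finishes hour 10). The controlling bound is hour 23, so note summarizing finishes at 23 + 7 = hour 30.
Final review needs all of note summarizing (finishes hour 30); lecture review (finishes hour 10); the problem set (finishes hour 15, plus 2-hour gap → hour 17). That puts its earliest start at hour 30; it finishes at 30 + 7 = hour 37.
All tasks are finished once the last one completes. Finish times: Textbook reading at 7, Lecture review at 10, The problem set at 15, Error review at 20, Note summarizing at 30, Formula-sheet prep at 24, Final review at 37. The latest is hour 37.

37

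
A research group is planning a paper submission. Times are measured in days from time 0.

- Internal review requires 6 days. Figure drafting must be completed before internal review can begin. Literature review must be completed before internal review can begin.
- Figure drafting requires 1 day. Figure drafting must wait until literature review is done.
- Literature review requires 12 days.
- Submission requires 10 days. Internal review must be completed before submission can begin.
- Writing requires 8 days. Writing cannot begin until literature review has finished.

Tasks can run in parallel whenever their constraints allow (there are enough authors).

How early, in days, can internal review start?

13

Literature review has no prerequisites, so it starts at day 0 and finishes at day 12.
Figure drafting waits on literature review (finishes day 12), so it starts at day 12 and finishes at 12 + 1 = day 13.
Internal review waits on figure drafting (finishes day 13); literature review (finishes day 12). The latest of these is day 13, which is the earliest internal review can start.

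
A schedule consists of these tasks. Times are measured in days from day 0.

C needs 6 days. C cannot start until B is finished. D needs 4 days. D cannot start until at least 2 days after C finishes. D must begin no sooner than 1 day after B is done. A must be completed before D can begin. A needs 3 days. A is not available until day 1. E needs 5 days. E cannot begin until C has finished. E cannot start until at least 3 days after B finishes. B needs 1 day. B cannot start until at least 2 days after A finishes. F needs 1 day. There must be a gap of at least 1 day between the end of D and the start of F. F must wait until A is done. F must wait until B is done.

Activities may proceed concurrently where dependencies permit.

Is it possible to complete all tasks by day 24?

A cannot begin until its own release at day 1. It runs from day 1 to 1 + 3 = day 4.
After A (finishes day 4, plus 2-day gap → day 6), B can start at day 6 and finishes at day 7.
C cannot begin until B (finishes day 7). It runs from day 7 to 7 + 6 = day 13.
E has to wait for C (finishes day 13); B (finishes day 7, plus 3-day gap → day 10). The latest of these is day 13, so E runs day 13 to 13 + 5 = day 18.
D cannot start until C (finishes day 13, plus 2-day gap → day 15); B (finishes day 7, plus 1-day gap → day 8); A (finishes day 4). The controlling bound is day 15, so D finishes at 15 + 4 = day 19.
F cannot start until D (finishes day 19, plus 1-day gap → day 20); A (finishes day 4); B (finishes day 7). The controlling bound is day 20, so F finishes at 20 + 1 = day 21.
Every task is finished by day 21, which is no later than the deadline of 24, so the schedule is feasible.

Yes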